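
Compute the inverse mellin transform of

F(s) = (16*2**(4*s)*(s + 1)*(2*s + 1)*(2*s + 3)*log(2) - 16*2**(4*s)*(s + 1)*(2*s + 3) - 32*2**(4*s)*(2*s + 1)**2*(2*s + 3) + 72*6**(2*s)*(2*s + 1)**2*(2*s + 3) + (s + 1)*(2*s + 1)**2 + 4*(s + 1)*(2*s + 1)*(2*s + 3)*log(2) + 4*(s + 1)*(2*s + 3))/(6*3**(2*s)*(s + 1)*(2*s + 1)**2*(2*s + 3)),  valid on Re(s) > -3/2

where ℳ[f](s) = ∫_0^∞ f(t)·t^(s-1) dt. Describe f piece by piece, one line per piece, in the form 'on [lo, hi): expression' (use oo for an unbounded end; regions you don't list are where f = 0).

on [0, 1/9): 9*t**(3/2)/4
on [1/9, 16/9): sqrt(t)*log(3*sqrt(t)/2)
on [16/9, 4): 3*t

the power substitution comes off first: 9*t**3/4 on [0, 1/3); t*log(3*t/2) on [1/3, 4/3); 3*t**2 on [4/3, 2)
undo the shared t-power: 9*t**2/4 on [0, 1/3); log(3*t/2) on [1/3, 4/3); 3*t on [4/3, 2)
invert the common scale on t to get t**2 on [0, 1/2); log(t) on [1/2, 2); 2*t on [2, 3)
the 3 pieces separated at 1/9, 16/9 each add one integral
over [0, 1/9), the kernel integral of 9*t**(3/2)/4 enters the sum
segment [1/9, 16/9) carries sqrt(t)*log(3*sqrt(t)/2); integrate it
∫ over [16/9, 4) of 3*t·t^(s-1) joins the sum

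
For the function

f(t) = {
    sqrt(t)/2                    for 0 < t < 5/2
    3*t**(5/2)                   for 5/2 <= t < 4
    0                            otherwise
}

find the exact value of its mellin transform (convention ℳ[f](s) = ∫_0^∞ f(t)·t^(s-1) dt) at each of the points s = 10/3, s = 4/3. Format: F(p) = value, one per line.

summing 2 kernel integrals split by 5/2 yields ℳ[f](s)
[0, 5/2) adds the kernel integral of sqrt(t)/2
∫ 3*t**(5/2)·t^(s-1) over [5/2, 4)

F(10/3) = -124125*2**(1/6)*5**(5/6)/5152 + 36864*2**(2/3)/35
F(4/3) = -11685*2**(1/6)*5**(5/6)/2024 + 2304*2**(2/3)/23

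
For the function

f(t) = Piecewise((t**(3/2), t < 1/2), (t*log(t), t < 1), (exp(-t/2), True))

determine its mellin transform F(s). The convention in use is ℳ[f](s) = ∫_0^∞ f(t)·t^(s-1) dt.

integrate the 3 segments split at 1/2, 1, then add the results
∫ over [0, 1/2) of t**(3/2)·t^(s-1) joins the sum
on [1/2, 1) integrate f = t*log(t) against the kernel
segment 1 to ∞ holds exp(-t/2); add its integral

(2*2**(2*s)*(2*s + 3)*(s**2 + 2*s + 1)*uppergamma(s, 1/2) - 2*2**s*(2*s + 3) + s*(2*s + 3)*log(2) + 2*s + (2*s + 3)*log(2) + sqrt(2)*(s**2 + 2*s + 1) + 3)/(2*2**s*(2*s + 3)*(s**2 + 2*s + 1))
  Re(s) > -3/2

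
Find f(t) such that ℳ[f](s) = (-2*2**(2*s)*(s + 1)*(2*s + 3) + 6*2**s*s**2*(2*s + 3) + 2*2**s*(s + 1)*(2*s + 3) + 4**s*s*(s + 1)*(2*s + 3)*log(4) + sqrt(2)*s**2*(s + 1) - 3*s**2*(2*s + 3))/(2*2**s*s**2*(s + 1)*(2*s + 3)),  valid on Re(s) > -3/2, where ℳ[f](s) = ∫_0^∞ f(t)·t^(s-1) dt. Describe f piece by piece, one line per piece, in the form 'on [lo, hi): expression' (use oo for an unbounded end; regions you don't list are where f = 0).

along the cuts 1/2, 1, ℳ[f](s) splits into 3 integrals
segment 0 to 1/2 holds t**(3/2); add its integral
over [1/2, 1), the kernel integral of 3*t enters the sum
segment [1, 2) carries log(t); integrate it

on [0, 1/2): t**(3/2)
on [1/2, 1): 3*t
on [1, 2): log(t)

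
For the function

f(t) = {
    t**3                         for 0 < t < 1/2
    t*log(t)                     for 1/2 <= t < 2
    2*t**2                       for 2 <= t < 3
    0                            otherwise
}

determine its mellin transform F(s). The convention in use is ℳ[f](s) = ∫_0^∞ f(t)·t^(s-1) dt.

remove the shared t-power first: t**2 on [0, 1/2); log(t) on [1/2, 2); 2*t on [2, 3)
linearity at 1/2, 2 turns ℳ[f](s) into 3 summed integrals
for t in [0, 1/2): the term is ∫ t**3·t^(s-1)
on [1/2, 2) integrate f = t*log(t) against the kernel
segment 2 to 3 holds 2*t**2; add its integral

(-64*2**(2*s)*(s + 1)**2*(s + 3) + 16*2**(2*s)*(s + 1)*(s + 2)*(s + 3)*log(2) - 16*2**(2*s)*(s + 2)*(s + 3) + 144*6**s*(s + 1)**2*(s + 3) + (s + 1)**2*(s + 2) + 4*(s + 1)*(s + 2)*(s + 3)*log(2) + 4*(s + 2)*(s + 3))/(8*2**s*(s + 1)**2*(s + 2)*(s + 3))
  Re(s) > -3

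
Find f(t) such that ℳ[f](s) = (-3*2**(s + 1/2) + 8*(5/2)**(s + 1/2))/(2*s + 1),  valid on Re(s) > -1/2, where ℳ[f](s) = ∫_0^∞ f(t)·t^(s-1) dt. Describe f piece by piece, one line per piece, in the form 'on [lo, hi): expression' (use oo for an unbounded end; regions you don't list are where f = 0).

on [0, 2): 5*sqrt(t)/2
on [2, 5/2): 4*sqrt(t)

split f at 2: ℳ[f](s) collects 2 kernel integrals
over [0, 2), the kernel integral of 5*sqrt(t)/2 enters the sum
for t in [2, 5/2): the term is ∫ 4*sqrt(t)·t^(s-1)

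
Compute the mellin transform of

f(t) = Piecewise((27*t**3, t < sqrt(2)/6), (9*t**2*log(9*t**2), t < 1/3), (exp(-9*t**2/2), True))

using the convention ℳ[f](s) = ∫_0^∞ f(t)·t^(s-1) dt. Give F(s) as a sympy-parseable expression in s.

strip the common scale on t: t**3 on [0, sqrt(2)/2); t**2*log(t**2) on [sqrt(2)/2, 1); exp(-t**2/2) on [1, ∞)
peel off the power substitution: t**(3/2) on [0, 1/2); t*log(t) on [1/2, 1); exp(-t/2) on [1, ∞)
slice at sqrt(2)/6, 1/3, transform all 3 pieces, and sum them
the [0, sqrt(2)/6) slice contributes ∫ 27*t**3·t^(s-1) dt
[sqrt(2)/6, 1/3) adds the kernel integral of 9*t**2*log(9*t**2)
on [1/3, ∞): add ∫ exp(-9*t**2/2)·t^(s-1) dt

(-2*2**(s/2)*(s + 3) + 2*2**s*(s + 3)*(s**2/4 + s + 1)*uppergamma(s/2, 1/2) + s*(s + 3)*log(2)/2 + s + (s + 3)*log(2) + sqrt(2)*(s**2/4 + s + 1) + 3)/(4*2**(s/2)*3**s*(s + 3)*(s**2/4 + s + 1))
  Re(s) > -3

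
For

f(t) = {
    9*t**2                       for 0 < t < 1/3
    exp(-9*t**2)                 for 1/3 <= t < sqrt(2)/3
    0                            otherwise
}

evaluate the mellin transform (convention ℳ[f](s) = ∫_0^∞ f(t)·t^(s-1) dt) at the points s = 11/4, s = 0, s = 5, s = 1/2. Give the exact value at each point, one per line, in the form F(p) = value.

remove the common scale on t first: t**2 on [0, 1); exp(-t**2) on [1, sqrt(2))
reversing the power substitution: t on [0, 1); exp(-t) on [1, 2)
split f at 1/3: ℳ[f](s) collects 2 kernel integrals
segment 0 to 1/3 holds 9*t**2; add its integral
piece [1/3, sqrt(2)/3): integrate exp(-9*t**2) against the kernel

F(11/4) = 3**(1/4)*(-19*uppergamma(11/8, 2) + 8 + 19*uppergamma(11/8, 1))/1026
F(0) = Ei(-2)/2 - Ei(-1)/2 + 1/2
F(5) = (-98*sqrt(2) + (-21*sqrt(pi)*erfc(sqrt(2)) + 21*sqrt(pi)*erfc(1) + 8)*exp(2) + 70*E)*exp(-2)/13608
F(1/2) = sqrt(3)*(-5*uppergamma(1/4, 2) + 5*uppergamma(1/4, 1) + 4)/30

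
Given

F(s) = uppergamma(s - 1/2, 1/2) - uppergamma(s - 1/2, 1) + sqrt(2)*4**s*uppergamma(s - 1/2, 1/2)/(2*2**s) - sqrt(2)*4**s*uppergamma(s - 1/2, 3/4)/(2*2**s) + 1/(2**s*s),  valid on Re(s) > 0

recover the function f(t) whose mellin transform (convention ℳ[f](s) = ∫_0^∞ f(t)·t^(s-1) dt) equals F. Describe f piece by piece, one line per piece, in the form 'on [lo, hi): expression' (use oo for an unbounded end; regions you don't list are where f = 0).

strip the shared t-power: t on [0, 1/2); sqrt(t)*exp(-t) on [1/2, 1); sqrt(t)*exp(-t/2) on [1, 3/2)
remove the shared t-power first: sqrt(t) on [0, 1/2); exp(-t) on [1/2, 1); exp(-t/2) on [1, 3/2)
split f at 1/2, 1: ℳ[f](s) collects 3 kernel integrals
on [0, 1/2): add ∫ 1·t^(s-1) dt
segment 1/2 to 1 holds exp(-t)/sqrt(t); add its integral
the [1, 3/2) slice contributes ∫ exp(-t/2)/sqrt(t)·t^(s-1) dt

on [0, 1/2): 1
on [1/2, 1): exp(-t)/sqrt(t)
on [1, 3/2): exp(-t/2)/sqrt(t)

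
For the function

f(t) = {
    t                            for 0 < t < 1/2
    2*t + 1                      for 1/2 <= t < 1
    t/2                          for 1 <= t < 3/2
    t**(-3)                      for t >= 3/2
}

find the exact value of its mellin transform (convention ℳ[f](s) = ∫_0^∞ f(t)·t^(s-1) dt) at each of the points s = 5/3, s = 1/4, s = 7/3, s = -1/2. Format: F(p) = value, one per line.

F(5/3) = 2**(1/3)*(-378 + 725*3**(2/3) + 1116*2**(2/3))/1920
F(1/4) = 2**(3/4)*(-6534 + 1051*3**(1/4) + 7722*2**(1/4))/2970
F(7/3) = 2**(2/3)*(-162 + 984*2**(1/3) + 1687*3**(1/3))/2240
F(-1/2) = 1 + 599*sqrt(6)/1134 + sqrt(2)

along the cuts 1/2, 1, 3/2, ℳ[f](s) splits into 4 integrals
segment [0, 1/2) carries t; integrate it
on [1/2, 1): add ∫ (2*t + 1)·t^(s-1) dt
piece [1, 3/2): integrate t/2 against the kernel
∫ t**(-3)·t^(s-1) over [3/2, ∞)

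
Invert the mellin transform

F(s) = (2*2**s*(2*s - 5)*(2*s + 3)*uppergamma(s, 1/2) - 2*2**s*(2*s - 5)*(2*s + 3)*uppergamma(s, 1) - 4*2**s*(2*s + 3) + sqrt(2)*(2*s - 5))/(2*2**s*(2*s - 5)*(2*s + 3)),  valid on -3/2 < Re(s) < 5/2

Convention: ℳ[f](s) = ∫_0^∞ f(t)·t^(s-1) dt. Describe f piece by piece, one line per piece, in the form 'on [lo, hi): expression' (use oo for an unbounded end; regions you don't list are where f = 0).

on [0, 1/2): t**(3/2)
on [1/2, 1): exp(-t)
on [1, oo): t**(-5/2)

summing 3 kernel integrals split by 1/2, 1 yields ℳ[f](s)
for t in [0, 1/2): the term is ∫ t**(3/2)·t^(s-1)
∫ over [1/2, 1) of exp(-t)·t^(s-1) joins the sum
on [1, ∞): add ∫ t**(-5/2)·t^(s-1) dt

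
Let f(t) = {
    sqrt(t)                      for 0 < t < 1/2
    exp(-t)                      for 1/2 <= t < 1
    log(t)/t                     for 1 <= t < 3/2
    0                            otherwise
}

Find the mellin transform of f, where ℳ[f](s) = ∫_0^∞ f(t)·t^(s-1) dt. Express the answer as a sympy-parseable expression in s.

summing 3 kernel integrals split by 1/2, 1 yields ℳ[f](s)
on [0, 1/2): add ∫ sqrt(t)·t^(s-1) dt
the [1/2, 1) slice contributes ∫ exp(-t)·t^(s-1) dt
segment 1 to 3/2 holds log(t)/t; add its integral

(3*2**s*(2*s + 1)*(s**2 - 2*s + 1)*uppergamma(s, 1/2) - 3*2**s*(2*s + 1)*(s**2 - 2*s + 1)*uppergamma(s, 1) + 3*2**s*(2*s + 1) + 3**s*s*(2*s + 1)*(-2*log(2) + 2*log(3)) - 2*3**s*(2*s + 1) + 3**s*(2*s + 1)*(-2*log(3) + 2*log(2)) + 3*sqrt(2)*(s**2 - 2*s + 1))/(3*2**s*(2*s + 1)*(s**2 - 2*s + 1))
  Re(s) > -1/2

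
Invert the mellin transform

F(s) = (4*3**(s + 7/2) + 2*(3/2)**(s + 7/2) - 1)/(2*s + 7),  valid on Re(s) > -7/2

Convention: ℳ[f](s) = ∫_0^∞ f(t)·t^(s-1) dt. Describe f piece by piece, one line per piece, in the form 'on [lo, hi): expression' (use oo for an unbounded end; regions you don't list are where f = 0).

f breaks at 1, 3/2 into 3 integrals to sum
segment [0, 1) carries 5*t**(7/2)/2; integrate it
[1, 3/2) adds the kernel integral of 3*t**(7/2)
piece [3/2, 3): integrate 2*t**(7/2) against the kernel

on [0, 1): 5*t**(7/2)/2
on [1, 3/2): 3*t**(7/2)
on [3/2, 3): 2*t**(7/2)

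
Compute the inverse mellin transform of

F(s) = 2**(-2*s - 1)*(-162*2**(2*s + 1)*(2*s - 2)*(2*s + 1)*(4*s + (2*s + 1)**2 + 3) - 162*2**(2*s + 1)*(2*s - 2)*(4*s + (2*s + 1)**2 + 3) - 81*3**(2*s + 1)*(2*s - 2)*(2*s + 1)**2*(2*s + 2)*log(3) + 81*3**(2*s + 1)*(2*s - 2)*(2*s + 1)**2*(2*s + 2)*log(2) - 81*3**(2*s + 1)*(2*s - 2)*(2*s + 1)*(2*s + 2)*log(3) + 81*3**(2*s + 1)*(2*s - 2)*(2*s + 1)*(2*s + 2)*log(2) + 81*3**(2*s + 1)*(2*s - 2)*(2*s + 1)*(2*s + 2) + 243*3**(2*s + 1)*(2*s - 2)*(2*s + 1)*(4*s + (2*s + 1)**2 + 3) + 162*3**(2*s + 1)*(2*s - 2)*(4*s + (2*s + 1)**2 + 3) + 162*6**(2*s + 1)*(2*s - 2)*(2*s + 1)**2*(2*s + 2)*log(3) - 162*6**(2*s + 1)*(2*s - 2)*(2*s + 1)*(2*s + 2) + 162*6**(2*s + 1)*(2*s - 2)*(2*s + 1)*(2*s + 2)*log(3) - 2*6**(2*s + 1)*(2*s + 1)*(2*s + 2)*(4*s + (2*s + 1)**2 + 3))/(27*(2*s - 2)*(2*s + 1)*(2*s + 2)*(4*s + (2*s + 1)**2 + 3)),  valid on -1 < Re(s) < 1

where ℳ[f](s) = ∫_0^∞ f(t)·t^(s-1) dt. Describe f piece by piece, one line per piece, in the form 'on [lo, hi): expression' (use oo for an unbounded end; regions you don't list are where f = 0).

on [0, 1): t
on [1, 9/4): sqrt(t)*(sqrt(t) + 3)
on [9/4, 9): t*log(sqrt(t))
on [9, oo): 1/t

the power substitution comes off first: t**2 on [0, 1); t*(t + 3) on [1, 3/2); t**2*log(t) on [3/2, 3); …
undo the shared t-power: t on [0, 1); t + 3 on [1, 3/2); t*log(t) on [3/2, 3); …
along the cuts 1, 9/4, 9, ℳ[f](s) splits into 4 integrals
piece [0, 1): integrate t against the kernel
for t in [1, 9/4): the term is ∫ sqrt(t)*(sqrt(t) + 3)·t^(s-1)
segment 9/4 to 9 holds t*log(sqrt(t)); add its integral
over [9, ∞), the kernel integral of 1/t enters the sum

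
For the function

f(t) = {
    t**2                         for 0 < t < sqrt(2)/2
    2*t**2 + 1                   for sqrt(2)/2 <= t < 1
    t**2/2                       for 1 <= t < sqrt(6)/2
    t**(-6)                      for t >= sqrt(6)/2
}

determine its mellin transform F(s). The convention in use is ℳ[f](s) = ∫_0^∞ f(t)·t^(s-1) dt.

reversing the power substitution: t on [0, 1/2); 2*t + 1 on [1/2, 1); t/2 on [1, 3/2); …
breakpoints sqrt(2)/2, 1, sqrt(6)/2: one integral from each of the 4 segments
segment [0, sqrt(2)/2) carries t**2; integrate it
[sqrt(2)/2, 1) adds the kernel integral of (2*t**2 + 1)
segment [1, sqrt(6)/2) carries t**2/2; integrate it
[sqrt(6)/2, ∞) adds the kernel integral of t**(-6)

(sqrt(2)/2)**s*(270*2**(s/2)*s*(s - 6) + 216*2**(s/2)*(s - 6) + 81*3**(s/2)*s*(s - 6) - 32*3**(s/2)*s*(s + 2) - 162*s*(s - 6) - 216*s + 1296)/(108*s*(s - 6)*(s + 2))
  -2 < Re(s) < 6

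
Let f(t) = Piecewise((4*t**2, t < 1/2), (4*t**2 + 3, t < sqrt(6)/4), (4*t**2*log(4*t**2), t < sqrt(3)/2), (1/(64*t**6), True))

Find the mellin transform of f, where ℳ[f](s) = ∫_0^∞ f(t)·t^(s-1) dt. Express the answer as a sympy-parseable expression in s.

(-81*2**(s/2)*s*(s/2 - 3)*(s**2/4 + s + 1) - 162*2**(s/2)*(s/2 - 3)*(s**2/4 + s + 1) - 81*3**(s/2)*s**2*(s/2 - 3)*(s/2 + 1)*log(3)/4 + 81*3**(s/2)*s**2*(s/2 - 3)*(s/2 + 1)*log(2)/4 - 81*3**(s/2)*s*(s/2 - 3)*(s/2 + 1)*log(3)/2 + 81*3**(s/2)*s*(s/2 - 3)*(s/2 + 1)*log(2)/2 + 81*3**(s/2)*s*(s/2 - 3)*(s/2 + 1)/2 + 243*3**(s/2)*s*(s/2 - 3)*(s**2/4 + s + 1)/2 + 162*3**(s/2)*(s/2 - 3)*(s**2/4 + s + 1) + 81*6**(s/2)*s**2*(s/2 - 3)*(s/2 + 1)*log(3)/2 - 81*6**(s/2)*s*(s/2 - 3)*(s/2 + 1) + 81*6**(s/2)*s*(s/2 - 3)*(s/2 + 1)*log(3) - 6**(s/2)*s*(s/2 + 1)*(s**2/4 + s + 1))/(54*2**(3*s/2)*s*(s/2 - 3)*(s/2 + 1)*(s**2/4 + s + 1))
  -2 < Re(s) < 6

invert the common scale on t to get t**2 on [0, 1); t**2 + 3 on [1, sqrt(6)/2); t**2*log(t**2) on [sqrt(6)/2, sqrt(3)); …
strip the power substitution: t on [0, 1); t + 3 on [1, 3/2); t*log(t) on [3/2, 3); …
breakpoints 1/2, sqrt(6)/4, sqrt(3)/2: one integral from each of the 4 segments
segment [0, 1/2) carries 4*t**2; integrate it
between 1/2 and sqrt(6)/4 the integrand is (4*t**2 + 3)·t^(s-1)
on [sqrt(6)/4, sqrt(3)/2): add ∫ 4*t**2*log(4*t**2)·t^(s-1) dt
on [sqrt(3)/2, ∞): add ∫ 1/(64*t**6)·t^(s-1) dt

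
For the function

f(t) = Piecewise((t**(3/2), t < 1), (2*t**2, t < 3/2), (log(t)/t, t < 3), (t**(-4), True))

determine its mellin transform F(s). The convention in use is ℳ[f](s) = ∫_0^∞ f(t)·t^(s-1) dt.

treat the 4 regions marked off by 1, 3/2, 3 separately and sum
piece [0, 1): integrate t**(3/2) against the kernel
on [1, 3/2) integrate f = 2*t**2 against the kernel
for t in [3/2, 3): the term is ∫ log(t)/t·t^(s-1)
segment [3, ∞) carries t**(-4); integrate it

(324*2**s*(s - 4)*(s + 2)*(s**2 - 2*s + 1) - 324*2**s*(s - 4)*(2*s + 3)*(s**2 - 2*s + 1) - 108*3**s*s*(s - 4)*(s + 2)*(2*s + 3)*log(3) + 108*3**s*s*(s - 4)*(s + 2)*(2*s + 3)*log(2) - 108*3**s*(s - 4)*(s + 2)*(2*s + 3)*log(2) + 108*3**s*(s - 4)*(s + 2)*(2*s + 3) + 108*3**s*(s - 4)*(s + 2)*(2*s + 3)*log(3) + 729*3**s*(s - 4)*(2*s + 3)*(s**2 - 2*s + 1) + 54*6**s*s*(s - 4)*(s + 2)*(2*s + 3)*log(3) - 54*6**s*(s - 4)*(s + 2)*(2*s + 3)*log(3) - 54*6**s*(s - 4)*(s + 2)*(2*s + 3) - 2*6**s*(s + 2)*(2*s + 3)*(s**2 - 2*s + 1))/(162*2**s*(s - 4)*(s + 2)*(2*s + 3)*(s**2 - 2*s + 1))
  -3/2 < Re(s) < 4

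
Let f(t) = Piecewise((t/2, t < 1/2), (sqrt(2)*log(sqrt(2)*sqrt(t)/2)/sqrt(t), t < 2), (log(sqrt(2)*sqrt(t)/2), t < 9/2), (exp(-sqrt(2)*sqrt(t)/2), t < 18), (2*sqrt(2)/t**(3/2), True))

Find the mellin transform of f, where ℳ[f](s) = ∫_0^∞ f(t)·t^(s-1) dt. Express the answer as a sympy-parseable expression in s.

peel off the common scale on t: t/4 on [0, 1); 2*log(sqrt(t)/2)/sqrt(t) on [1, 4); log(sqrt(t)/2) on [4, 9); …
reversing the power substitution: t**2/4 on [0, 1); 2*log(t/2)/t on [1, 2); log(t/2) on [2, 3); …
strip the common scale on t: t**2 on [0, 1/2); log(t)/t on [1/2, 1); log(t) on [1, 3/2); …
treat the 5 regions marked off by 1/2, 2, 9/2, 18 separately and sum
segment 0 to 1/2 holds t/2; add its integral
on [1/2, 2): add ∫ sqrt(2)*log(sqrt(2)*sqrt(t)/2)/sqrt(t)·t^(s-1) dt
∫ log(sqrt(2)*sqrt(t)/2)·t^(s-1) over [2, 9/2)
segment 9/2 to 18 holds exp(-sqrt(2)*sqrt(t)/2); add its integral
∫ over [18, ∞) of 2*sqrt(2)/t**(3/2)·t^(s-1) joins the sum

(432*2**(2*s)*s**2*(2*s - 3)*(2*s + 2)*(4*s**2 - 4*s + 1)*uppergamma(2*s, 3/2) - 432*2**(2*s)*s**2*(2*s - 3)*(2*s + 2)*(4*s**2 - 4*s + 1)*uppergamma(2*s, 3) - 432*2**(2*s)*s**2*(2*s - 3)*(2*s + 2) + 108*2**(2*s)*(2*s - 3)*(2*s + 2)*(4*s**2 - 4*s + 1) - 216*3**(2*s)*s*(2*s - 3)*(2*s + 2)*(4*s**2 - 4*s + 1)*log(2) + 216*3**(2*s)*s*(2*s - 3)*(2*s + 2)*(4*s**2 - 4*s + 1)*log(3) - 108*3**(2*s)*(2*s - 3)*(2*s + 2)*(4*s**2 - 4*s + 1) - 16*6**(2*s)*s**2*(2*s + 2)*(4*s**2 - 4*s + 1) + 1728*s**3*(2*s - 3)*(2*s + 2)*log(2) - 864*s**2*(2*s - 3)*(2*s + 2)*log(2) + 864*s**2*(2*s - 3)*(2*s + 2) + 108*s**2*(2*s - 3)*(4*s**2 - 4*s + 1))/(216*2**s*s**2*(2*s - 3)*(2*s + 2)*(4*s**2 - 4*s + 1))
  -1 < Re(s) < 3/2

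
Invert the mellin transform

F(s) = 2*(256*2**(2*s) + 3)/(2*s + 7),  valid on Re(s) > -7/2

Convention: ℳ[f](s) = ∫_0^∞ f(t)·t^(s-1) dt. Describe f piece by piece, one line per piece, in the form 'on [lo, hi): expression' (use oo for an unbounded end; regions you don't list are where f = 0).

slice at 1, transform all 2 pieces, and sum them
segment 0 to 1 holds 5*t**(7/2); add its integral
∫ 2*t**(7/2)·t^(s-1) over [1, 4)

on [0, 1): 5*t**(7/2)
on [1, 4): 2*t**(7/2)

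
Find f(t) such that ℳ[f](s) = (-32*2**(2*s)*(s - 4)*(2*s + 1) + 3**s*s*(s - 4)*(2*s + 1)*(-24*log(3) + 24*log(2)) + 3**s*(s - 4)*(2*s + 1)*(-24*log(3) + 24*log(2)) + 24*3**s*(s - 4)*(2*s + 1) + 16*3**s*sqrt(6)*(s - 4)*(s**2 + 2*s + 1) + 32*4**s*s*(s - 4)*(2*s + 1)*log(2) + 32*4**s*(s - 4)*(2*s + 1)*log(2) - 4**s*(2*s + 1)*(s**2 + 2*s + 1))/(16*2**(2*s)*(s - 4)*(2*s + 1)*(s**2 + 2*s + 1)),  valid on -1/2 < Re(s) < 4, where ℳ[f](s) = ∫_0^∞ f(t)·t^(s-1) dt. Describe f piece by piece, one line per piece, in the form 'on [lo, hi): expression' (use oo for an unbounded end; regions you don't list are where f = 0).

undo the common scale on t: sqrt(t) on [0, 3/2); t*log(t) on [3/2, 2); t**(-4) on [2, ∞)
integrate the 3 segments split at 3/4, 1, then add the results
segment 0 to 3/4 holds sqrt(2)*sqrt(t); add its integral
∫ 2*t*log(2*t)·t^(s-1) over [3/4, 1)
on [1, ∞) integrate f = 1/(16*t**4) against the kernel

on [0, 3/4): sqrt(2)*sqrt(t)
on [3/4, 1): 2*t*log(2*t)
on [1, oo): 1/(16*t**4)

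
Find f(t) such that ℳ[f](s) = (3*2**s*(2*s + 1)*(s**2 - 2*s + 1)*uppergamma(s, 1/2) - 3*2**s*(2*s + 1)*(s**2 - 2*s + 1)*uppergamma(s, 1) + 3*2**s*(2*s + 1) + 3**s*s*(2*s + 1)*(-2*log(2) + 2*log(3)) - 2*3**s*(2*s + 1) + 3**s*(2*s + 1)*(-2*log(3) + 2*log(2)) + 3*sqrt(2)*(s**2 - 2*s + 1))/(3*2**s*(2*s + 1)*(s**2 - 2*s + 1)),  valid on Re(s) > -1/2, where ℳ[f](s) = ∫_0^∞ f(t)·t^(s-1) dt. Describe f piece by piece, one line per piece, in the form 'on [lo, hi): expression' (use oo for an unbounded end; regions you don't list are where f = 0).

along the cuts 1/2, 1, ℳ[f](s) splits into 3 integrals
on [0, 1/2): add ∫ sqrt(t)·t^(s-1) dt
on [1/2, 1) integrate f = exp(-t) against the kernel
∫ log(t)/t·t^(s-1) over [1, 3/2)

on [0, 1/2): sqrt(t)
on [1/2, 1): exp(-t)
on [1, 3/2): log(t)/t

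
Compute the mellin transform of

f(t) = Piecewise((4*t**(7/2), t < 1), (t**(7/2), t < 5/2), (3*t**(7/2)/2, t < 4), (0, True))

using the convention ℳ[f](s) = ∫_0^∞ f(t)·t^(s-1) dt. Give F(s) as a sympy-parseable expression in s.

along the cuts 1, 5/2, ℳ[f](s) splits into 3 integrals
segment 0 to 1 holds 4*t**(7/2); add its integral
the [1, 5/2) slice contributes ∫ t**(7/2)·t^(s-1) dt
the [5/2, 4) slice contributes ∫ 3*t**(7/2)/2·t^(s-1) dt

(3*4**(s + 7/2) - (5/2)**(s + 7/2) + 6)/(2*s + 7)
  Re(s) > -7/2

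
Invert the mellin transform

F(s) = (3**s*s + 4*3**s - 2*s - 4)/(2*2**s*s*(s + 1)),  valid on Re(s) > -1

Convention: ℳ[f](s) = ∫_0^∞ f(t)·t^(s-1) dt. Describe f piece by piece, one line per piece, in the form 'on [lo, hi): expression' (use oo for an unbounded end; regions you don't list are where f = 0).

cuts at 1/2: linearity sums the 2 kernel integrals
∫ over [0, 1/2) of t·t^(s-1) joins the sum
the [1/2, 3/2) slice contributes ∫ (2 - t)·t^(s-1) dt

on [0, 1/2): t
on [1/2, 3/2): 2 - t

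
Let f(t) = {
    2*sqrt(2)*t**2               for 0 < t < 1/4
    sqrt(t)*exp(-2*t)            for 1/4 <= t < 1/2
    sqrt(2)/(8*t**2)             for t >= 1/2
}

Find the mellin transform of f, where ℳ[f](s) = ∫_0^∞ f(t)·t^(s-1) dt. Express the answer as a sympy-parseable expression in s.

peel off the shared t-power: 2*sqrt(2)*t**(3/2) on [0, 1/4); exp(-2*t) on [1/4, 1/2); sqrt(2)/(8*t**(5/2)) on [1/2, ∞)
reversing the common scale on t: t**(3/2) on [0, 1/2); exp(-t) on [1/2, 1); t**(-5/2) on [1, ∞)
linearity at 1/4, 1/2 turns ℳ[f](s) into 3 summed integrals
on [0, 1/4): add ∫ 2*sqrt(2)*t**2·t^(s-1) dt
over [1/4, 1/2), the kernel integral of sqrt(t)*exp(-2*t) enters the sum
piece [1/2, ∞): integrate sqrt(2)/(8*t**2) against the kernel

2**(-2*s - 3)*(2**(s + 5/2)*(-s - 2) + 2**(s + 5/2)*(s - 2)*(s + 2)*uppergamma(s + 1/2, 1/2) - 2**(s + 5/2)*(s - 2)*(s + 2)*uppergamma(s + 1/2, 1) + sqrt(2)*(s - 2))/((s - 2)*(s + 2))
  -2 < Re(s) < 2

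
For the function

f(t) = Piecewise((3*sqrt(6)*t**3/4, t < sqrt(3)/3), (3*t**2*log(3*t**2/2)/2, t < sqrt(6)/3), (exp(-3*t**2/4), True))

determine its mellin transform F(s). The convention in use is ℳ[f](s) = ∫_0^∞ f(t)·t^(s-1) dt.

invert the power substitution to get 3*sqrt(6)*t**(3/2)/4 on [0, 1/3); 3*t*log(3*t/2)/2 on [1/3, 2/3); exp(-3*t/4) on [2/3, ∞)
undo the common scale on t: t**(3/2) on [0, 1/2); t*log(t) on [1/2, 1); exp(-t/2) on [1, ∞)
integrate the 3 segments split at sqrt(3)/3, sqrt(6)/3, then add the results
on [0, sqrt(3)/3) integrate f = 3*sqrt(6)*t**3/4 against the kernel
on [sqrt(3)/3, sqrt(6)/3): add ∫ 3*t**2*log(3*t**2/2)/2·t^(s-1) dt
[sqrt(6)/3, ∞) adds the kernel integral of exp(-3*t**2/4)

(-2*2**(s/2)*(s + 3) + 2*2**s*(s + 3)*(s**2/4 + s + 1)*uppergamma(s/2, 1/2) + s*(s + 3)*log(2)/2 + s + (s + 3)*log(2) + sqrt(2)*(s**2/4 + s + 1) + 3)/(4*3**(s/2)*(s + 3)*(s**2/4 + s + 1))
  Re(s) > -3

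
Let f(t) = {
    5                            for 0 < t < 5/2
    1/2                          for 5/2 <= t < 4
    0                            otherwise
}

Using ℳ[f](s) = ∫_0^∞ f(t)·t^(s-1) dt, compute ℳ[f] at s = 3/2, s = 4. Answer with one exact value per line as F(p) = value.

slice at 5/2, transform all 2 pieces, and sum them
piece [0, 5/2): integrate 5 against the kernel
over [5/2, 4), the kernel integral of 1/2 enters the sum

F(3/2) = 8/3 + 15*sqrt(10)/4
F(4) = 9721/128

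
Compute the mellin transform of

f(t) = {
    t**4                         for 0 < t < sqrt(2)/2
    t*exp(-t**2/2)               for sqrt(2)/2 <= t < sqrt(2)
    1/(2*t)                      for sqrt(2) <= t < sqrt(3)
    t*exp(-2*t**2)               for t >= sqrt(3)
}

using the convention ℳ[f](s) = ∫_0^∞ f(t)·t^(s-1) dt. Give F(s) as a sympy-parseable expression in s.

the shared t-power comes off first: t**3 on [0, sqrt(2)/2); exp(-t**2/2) on [sqrt(2)/2, sqrt(2)); 1/(2*t**2) on [sqrt(2), sqrt(3)); …
remove the power substitution first: t**(3/2) on [0, 1/2); exp(-t/2) on [1/2, 2); 1/(2*t) on [2, 3); …
along the cuts sqrt(2)/2, sqrt(2), sqrt(3), ℳ[f](s) splits into 4 integrals
piece [0, sqrt(2)/2): integrate t**4 against the kernel
for t in [sqrt(2)/2, sqrt(2)): the term is ∫ t*exp(-t**2/2)·t^(s-1)
∫ over [sqrt(2), sqrt(3)) of 1/(2*t)·t^(s-1) joins the sum
over [sqrt(3), ∞), the kernel integral of t*exp(-2*t**2) enters the sum

12**(1/2 - s/2)*(-4*2**s*6**(s/2 + 1/2)*(s - 1)*(s + 4)*uppergamma(s/2 + 1/2, 1) - 2*2**s*6**(s/2 + 1/2)*(s + 4) + 2*24**(s/2 + 1/2)*(s - 1)*(s + 4)*uppergamma(s/2 + 1/2, 1/4) + 4*6**s*(s + 4) + 2*6**(s/2 + 1/2)*(s - 1)*(s + 4)*uppergamma(s/2 + 1/2, 6) + sqrt(2)*6**(s/2 + 1/2)*(s - 1))/(48*(s - 1)*(s + 4))
  Re(s) > -4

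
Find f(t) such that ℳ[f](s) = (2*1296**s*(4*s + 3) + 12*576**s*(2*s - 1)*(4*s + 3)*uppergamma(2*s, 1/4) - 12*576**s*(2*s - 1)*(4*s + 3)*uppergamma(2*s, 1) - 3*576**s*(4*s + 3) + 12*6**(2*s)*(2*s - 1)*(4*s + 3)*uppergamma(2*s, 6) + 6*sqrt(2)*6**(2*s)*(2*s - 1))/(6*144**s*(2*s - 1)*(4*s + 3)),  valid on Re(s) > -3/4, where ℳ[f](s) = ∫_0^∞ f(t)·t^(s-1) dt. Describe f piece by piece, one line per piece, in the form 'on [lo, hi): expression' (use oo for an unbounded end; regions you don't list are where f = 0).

on [0, 1/4): t**(3/4)
on [1/4, 4): exp(-sqrt(t)/2)
on [4, 9): 1/(2*sqrt(t))
on [9, oo): exp(-2*sqrt(t))

reversing the power substitution: t**(3/2) on [0, 1/2); exp(-t/2) on [1/2, 2); 1/(2*t) on [2, 3); …
treat the 4 regions marked off by 1/4, 4, 9 separately and sum
piece [0, 1/4): integrate t**(3/4) against the kernel
∫ over [1/4, 4) of exp(-sqrt(t)/2)·t^(s-1) joins the sum
∫ over [4, 9) of 1/(2*sqrt(t))·t^(s-1) joins the sum
on [9, ∞) integrate f = exp(-2*sqrt(t)) against the kernel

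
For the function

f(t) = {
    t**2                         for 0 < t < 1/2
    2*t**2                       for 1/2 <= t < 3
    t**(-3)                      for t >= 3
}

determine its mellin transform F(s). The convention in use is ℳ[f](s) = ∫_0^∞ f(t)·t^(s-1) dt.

(1940*6**s*s - 5840*6**s - 27*s + 81)/(108*2**s*(s**2 - s - 6))
  -2 < Re(s) < 3

strip the shared t-power: t on [0, 1/2); 2*t on [1/2, 3); t**(-4) on [3, ∞)
breakpoints 1/2, 3: one integral from each of the 3 segments
on [0, 1/2): add ∫ t**2·t^(s-1) dt
on [1/2, 3) integrate f = 2*t**2 against the kernel
segment 3 to ∞ holds t**(-3); add its integral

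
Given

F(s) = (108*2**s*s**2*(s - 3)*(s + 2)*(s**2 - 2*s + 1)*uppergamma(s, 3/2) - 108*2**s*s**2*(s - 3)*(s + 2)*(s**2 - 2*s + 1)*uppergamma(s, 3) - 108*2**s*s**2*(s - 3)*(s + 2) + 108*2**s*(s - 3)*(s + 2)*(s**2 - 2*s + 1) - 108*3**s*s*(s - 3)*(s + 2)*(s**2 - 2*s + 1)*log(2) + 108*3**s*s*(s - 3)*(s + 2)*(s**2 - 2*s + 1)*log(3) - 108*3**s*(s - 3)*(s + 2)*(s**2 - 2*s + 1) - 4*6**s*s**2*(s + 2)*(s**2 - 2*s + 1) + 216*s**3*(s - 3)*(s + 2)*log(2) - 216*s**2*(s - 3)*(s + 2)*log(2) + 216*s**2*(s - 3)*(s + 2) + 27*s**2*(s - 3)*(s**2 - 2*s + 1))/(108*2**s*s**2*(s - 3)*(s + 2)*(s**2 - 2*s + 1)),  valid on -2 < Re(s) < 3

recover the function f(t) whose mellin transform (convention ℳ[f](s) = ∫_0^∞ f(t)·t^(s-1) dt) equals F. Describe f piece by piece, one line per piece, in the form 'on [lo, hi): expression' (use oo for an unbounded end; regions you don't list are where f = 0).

slice at 1/2, 1, 3/2, 3, transform all 5 pieces, and sum them
piece [0, 1/2): integrate t**2 against the kernel
between 1/2 and 1 the integrand is log(t)/t·t^(s-1)
segment 1 to 3/2 holds log(t); add its integral
on [3/2, 3): add ∫ exp(-t)·t^(s-1) dt
piece [3, ∞): integrate t**(-3) against the kernel

on [0, 1/2): t**2
on [1/2, 1): log(t)/t
on [1, 3/2): log(t)
on [3/2, 3): exp(-t)
on [3, oo): t**(-3)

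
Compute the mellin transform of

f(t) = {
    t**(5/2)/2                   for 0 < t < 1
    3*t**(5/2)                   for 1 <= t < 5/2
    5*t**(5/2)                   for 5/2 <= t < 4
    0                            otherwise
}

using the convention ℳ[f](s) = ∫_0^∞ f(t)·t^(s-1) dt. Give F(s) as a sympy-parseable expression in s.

f breaks at 1, 5/2 into 3 integrals to sum
on [0, 1): add ∫ t**(5/2)/2·t^(s-1) dt
on [1, 5/2): add ∫ 3*t**(5/2)·t^(s-1) dt
over [5/2, 4), the kernel integral of 5*t**(5/2) enters the sum

(10*4**(s + 5/2) - 4*(5/2)**(s + 5/2) - 5)/(2*s + 5)
  Re(s) > -5/2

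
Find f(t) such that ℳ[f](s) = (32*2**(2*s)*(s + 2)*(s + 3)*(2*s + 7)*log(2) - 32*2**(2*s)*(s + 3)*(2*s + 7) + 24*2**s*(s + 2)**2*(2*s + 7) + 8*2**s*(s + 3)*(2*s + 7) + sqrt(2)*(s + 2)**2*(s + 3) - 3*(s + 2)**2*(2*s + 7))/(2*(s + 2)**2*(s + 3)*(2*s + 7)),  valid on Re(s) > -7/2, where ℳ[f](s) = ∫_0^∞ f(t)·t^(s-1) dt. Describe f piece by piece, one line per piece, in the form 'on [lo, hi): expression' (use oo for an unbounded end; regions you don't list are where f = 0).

reversing the shared t-power: sqrt(2)*t**(3/2)/4 on [0, 1); 3*t/2 on [1, 2); log(t/2) on [2, 4)
invert the common scale on t to get t**(3/2) on [0, 1/2); 3*t on [1/2, 1); log(t) on [1, 2)
treat the 3 regions marked off by 1, 2 separately and sum
on [0, 1): add ∫ sqrt(2)*t**(7/2)/4·t^(s-1) dt
for t in [1, 2): the term is ∫ 3*t**3/2·t^(s-1)
piece [2, 4): integrate t**2*log(t/2) against the kernel

on [0, 1): sqrt(2)*t**(7/2)/4
on [1, 2): 3*t**3/2
on [2, 4): t**2*log(t/2)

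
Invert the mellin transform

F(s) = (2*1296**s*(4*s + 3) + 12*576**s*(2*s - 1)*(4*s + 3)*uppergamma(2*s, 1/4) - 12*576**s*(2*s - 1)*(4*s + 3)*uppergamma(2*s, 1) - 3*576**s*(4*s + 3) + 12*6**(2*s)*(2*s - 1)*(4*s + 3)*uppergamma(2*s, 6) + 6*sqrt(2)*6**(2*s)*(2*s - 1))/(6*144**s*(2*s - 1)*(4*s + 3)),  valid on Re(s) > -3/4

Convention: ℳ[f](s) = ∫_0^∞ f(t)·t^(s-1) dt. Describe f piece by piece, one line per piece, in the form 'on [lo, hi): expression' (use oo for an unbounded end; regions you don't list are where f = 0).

on [0, 1/4): t**(3/4)
on [1/4, 4): exp(-sqrt(t)/2)
on [4, 9): 1/(2*sqrt(t))
on [9, oo): exp(-2*sqrt(t))

peel off the power substitution: t**(3/2) on [0, 1/2); exp(-t/2) on [1/2, 2); 1/(2*t) on [2, 3); …
the 4 pieces separated at 1/4, 4, 9 each add one integral
the [0, 1/4) slice contributes ∫ t**(3/4)·t^(s-1) dt
on [1/4, 4) integrate f = exp(-sqrt(t)/2) against the kernel
between 4 and 9 the integrand is 1/(2*sqrt(t))·t^(s-1)
the [9, ∞) slice contributes ∫ exp(-2*sqrt(t))·t^(s-1) dt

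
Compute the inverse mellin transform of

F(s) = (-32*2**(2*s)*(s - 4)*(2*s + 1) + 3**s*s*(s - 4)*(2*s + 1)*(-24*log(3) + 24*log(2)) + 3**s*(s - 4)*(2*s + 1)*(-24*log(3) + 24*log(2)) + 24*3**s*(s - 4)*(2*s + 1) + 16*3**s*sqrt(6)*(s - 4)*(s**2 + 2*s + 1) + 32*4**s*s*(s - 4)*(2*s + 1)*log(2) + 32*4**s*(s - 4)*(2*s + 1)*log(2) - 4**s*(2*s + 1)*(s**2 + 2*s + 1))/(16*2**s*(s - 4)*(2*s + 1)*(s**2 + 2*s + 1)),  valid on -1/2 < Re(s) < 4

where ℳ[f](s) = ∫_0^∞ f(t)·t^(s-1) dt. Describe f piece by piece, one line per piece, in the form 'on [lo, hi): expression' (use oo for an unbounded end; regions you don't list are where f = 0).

on [0, 3/2): sqrt(t)
on [3/2, 2): t*log(t)
on [2, oo): t**(-4)

the 3 pieces separated at 3/2, 2 each add one integral
on [0, 3/2) integrate f = sqrt(t) against the kernel
over [3/2, 2), the kernel integral of t*log(t) enters the sum
[2, ∞) adds the kernel integral of t**(-4)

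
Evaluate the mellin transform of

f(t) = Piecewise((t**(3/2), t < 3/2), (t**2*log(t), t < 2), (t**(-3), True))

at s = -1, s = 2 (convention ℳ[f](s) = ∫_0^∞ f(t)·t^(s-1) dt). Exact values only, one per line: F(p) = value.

peel off the shared t-power: sqrt(t) on [0, 3/2); t*log(t) on [3/2, 2); t**(-4) on [2, ∞)
integrate the 3 segments split at 3/2, 2, then add the results
∫ t**(3/2)·t^(s-1) over [0, 3/2)
segment 3/2 to 2 holds t**2*log(t); add its integral
between 2 and ∞ the integrand is t**(-3)·t^(s-1)

F(-1) = -31/64 + log(8*sqrt(6)/9) + sqrt(6)
F(2) = -81*log(3)/64 - 47/256 + 27*sqrt(6)/56 + 337*log(2)/64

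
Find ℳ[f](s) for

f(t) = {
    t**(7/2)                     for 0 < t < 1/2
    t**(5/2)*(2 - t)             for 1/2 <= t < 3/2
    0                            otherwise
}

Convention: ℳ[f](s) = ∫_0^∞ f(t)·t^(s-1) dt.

2**(-s - 5/2)*(3**(s + 5/2)*(2*s + 5) + 8*3**(s + 5/2) - 4*s - 18)/((2*s + 5)*(2*s + 7))
  Re(s) > -7/2

reversing the shared t-power: t**(3/2) on [0, 1/2); sqrt(t)*(2 - t) on [1/2, 3/2)
undo the shared t-power: t on [0, 1/2); 2 - t on [1/2, 3/2)
along the cuts 1/2, ℳ[f](s) splits into 2 integrals
between 0 and 1/2 the integrand is t**(7/2)·t^(s-1)
on [1/2, 3/2) integrate f = t**(5/2)*(2 - t) against the kernel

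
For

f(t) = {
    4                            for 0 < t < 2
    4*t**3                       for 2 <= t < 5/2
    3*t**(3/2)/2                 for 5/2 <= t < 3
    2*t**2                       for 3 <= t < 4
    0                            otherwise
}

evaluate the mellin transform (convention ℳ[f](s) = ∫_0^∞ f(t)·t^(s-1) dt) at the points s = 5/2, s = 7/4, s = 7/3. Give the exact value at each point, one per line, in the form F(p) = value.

F(5/2) = -36*sqrt(3) - 928*sqrt(2)/55 + 3125*sqrt(10)/88 + 280261/1152
F(7/4) = -72*3**(3/4)/5 - 1184*2**(3/4)/133 - 375*2**(3/4)*5**(1/4)/104 + 162*3**(1/4)/13 + 625*2**(1/4)*5**(3/4)/38 + 1024*sqrt(2)/15
F(7/3) = -486*3**(1/3)/13 - 120*2**(1/3)/7 - 1125*2**(1/6)*5**(5/6)/368 + 243*3**(5/6)/23 + 9375*2**(2/3)*5**(1/3)/256 + 1536*2**(2/3)/13

split f at 2, 5/2, 3: ℳ[f](s) collects 4 kernel integrals
the [0, 2) slice contributes ∫ 4·t^(s-1) dt
[2, 5/2) adds the kernel integral of 4*t**3
between 5/2 and 3 the integrand is 3*t**(3/2)/2·t^(s-1)
segment [3, 4) carries 2*t**2; integrate it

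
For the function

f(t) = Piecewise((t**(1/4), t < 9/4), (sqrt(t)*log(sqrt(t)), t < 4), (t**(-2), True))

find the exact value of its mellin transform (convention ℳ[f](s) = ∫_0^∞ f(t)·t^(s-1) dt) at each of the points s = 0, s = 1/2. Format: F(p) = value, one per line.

reversing the power substitution: sqrt(t) on [0, 3/2); t*log(t) on [3/2, 2); t**(-4) on [2, ∞)
integrate the 3 segments split at 9/4, 4, then add the results
∫ over [0, 9/4) of t**(1/4)·t^(s-1) joins the sum
on [9/4, 4) integrate f = sqrt(t)*log(sqrt(t)) against the kernel
[4, ∞) adds the kernel integral of t**(-2)

F(0) = -31/32 + log(128/27) + 2*sqrt(6)
F(1/2) = -9*log(3)/4 - 19/24 + sqrt(6) + 25*log(2)/4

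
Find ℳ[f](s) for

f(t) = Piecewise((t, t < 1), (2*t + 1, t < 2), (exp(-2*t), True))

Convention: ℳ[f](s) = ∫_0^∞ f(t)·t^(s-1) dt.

decompose at 1, 2; ℳ[f](s) sums the 3 pieces' integrals
[0, 1) adds the kernel integral of t
[1, 2) adds the kernel integral of (2*t + 1)
over [2, ∞), the kernel integral of exp(-2*t) enters the sum

(2**s*s*(s + 1)*uppergamma(s, 4) - 2*4**s*s - 4**s + 5*8**s*s + 8**s)/(4**s*s*(s + 1))
  Re(s) > -1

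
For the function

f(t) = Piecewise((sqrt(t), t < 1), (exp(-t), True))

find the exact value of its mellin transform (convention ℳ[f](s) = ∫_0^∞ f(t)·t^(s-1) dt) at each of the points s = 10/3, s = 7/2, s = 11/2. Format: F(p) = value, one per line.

F(10/3) = 6/23 + uppergamma(10/3, 1)
F(7/2) = (E*(2 + 15*sqrt(pi)*erfc(1)) + 58)*exp(-1)/8
F(11/2) = (E*(16 + 2835*sqrt(pi)*erfc(1)) + 11490)*exp(-1)/96

split f at 1: ℳ[f](s) collects 2 kernel integrals
∫ sqrt(t)·t^(s-1) over [0, 1)
over [1, ∞), the kernel integral of exp(-t) enters the sum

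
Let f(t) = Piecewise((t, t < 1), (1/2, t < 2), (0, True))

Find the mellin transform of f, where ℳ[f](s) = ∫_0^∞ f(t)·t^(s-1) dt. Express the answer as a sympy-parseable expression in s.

decompose at 1; ℳ[f](s) sums the 2 pieces' integrals
segment 0 to 1 holds t; add its integral
[1, 2) adds the kernel integral of 1/2

(2**s*(s + 1) + s - 1)/(2*s*(s + 1))
  Re(s) > -1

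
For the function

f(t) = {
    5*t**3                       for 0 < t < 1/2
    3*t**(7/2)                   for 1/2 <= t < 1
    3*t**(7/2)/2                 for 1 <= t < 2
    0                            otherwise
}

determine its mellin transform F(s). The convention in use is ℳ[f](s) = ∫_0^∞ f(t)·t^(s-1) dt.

split f at 1/2, 1: ℳ[f](s) collects 3 kernel integrals
∫ 5*t**3·t^(s-1) over [0, 1/2)
∫ 3*t**(7/2)·t^(s-1) over [1/2, 1)
between 1 and 2 the integrand is 3*t**(7/2)/2·t^(s-1)

(-3*2**(1/2 - s)*(s + 3) + 192*2**(s + 1/2)*(s + 3) + 24*s + 72 + 5*(2*s + 7)/2**s)/(8*(s + 3)*(2*s + 7))
  Re(s) > -3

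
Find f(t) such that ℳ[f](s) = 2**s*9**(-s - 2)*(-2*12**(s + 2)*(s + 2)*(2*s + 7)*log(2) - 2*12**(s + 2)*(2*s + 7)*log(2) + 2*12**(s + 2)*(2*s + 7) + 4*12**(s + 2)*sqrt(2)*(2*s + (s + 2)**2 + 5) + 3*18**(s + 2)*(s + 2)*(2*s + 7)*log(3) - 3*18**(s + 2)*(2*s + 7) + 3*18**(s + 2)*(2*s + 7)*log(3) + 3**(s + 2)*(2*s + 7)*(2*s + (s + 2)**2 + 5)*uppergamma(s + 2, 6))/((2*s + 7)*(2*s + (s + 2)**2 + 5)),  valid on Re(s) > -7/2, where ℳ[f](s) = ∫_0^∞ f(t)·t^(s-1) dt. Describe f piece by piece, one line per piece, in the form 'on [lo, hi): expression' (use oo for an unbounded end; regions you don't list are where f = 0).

on [0, 8/3): 3*sqrt(3)*t**(7/2)/32
on [8/3, 4): 3*t**3*log(3*t/4)/16
on [4, oo): t**2*exp(-3*t/2)/4

undo the common scale on t: 3*sqrt(6)*t**(7/2)/4 on [0, 4/3); 3*t**3*log(3*t/2)/2 on [4/3, 2); t**2*exp(-3*t) on [2, ∞)
the shared t-power comes off first: 3*sqrt(6)*t**(3/2)/4 on [0, 4/3); 3*t*log(3*t/2)/2 on [4/3, 2); exp(-3*t) on [2, ∞)
the common scale on t comes off first: t**(3/2) on [0, 2); t*log(t) on [2, 3); exp(-2*t) on [3, ∞)
breakpoints 8/3, 4: one integral from each of the 3 segments
segment 0 to 8/3 holds 3*sqrt(3)*t**(7/2)/32; add its integral
segment 8/3 to 4 holds 3*t**3*log(3*t/4)/16; add its integral
for t in [4, ∞): the term is ∫ t**2*exp(-3*t/2)/4·t^(s-1)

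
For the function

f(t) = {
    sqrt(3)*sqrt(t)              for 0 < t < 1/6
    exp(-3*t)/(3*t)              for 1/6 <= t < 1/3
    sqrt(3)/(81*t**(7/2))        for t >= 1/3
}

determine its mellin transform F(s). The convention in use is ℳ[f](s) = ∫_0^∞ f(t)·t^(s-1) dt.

invert the common scale on t to get sqrt(t) on [0, 1/2); exp(-t)/t on [1/2, 1); t**(-7/2) on [1, ∞)
remove the shared t-power first: t**(3/2) on [0, 1/2); exp(-t) on [1/2, 1); t**(-5/2) on [1, ∞)
breakpoints 1/6, 1/3: one integral from each of the 3 segments
between 0 and 1/6 the integrand is sqrt(3)*sqrt(t)·t^(s-1)
segment 1/6 to 1/3 holds exp(-3*t)/(3*t); add its integral
over [1/3, ∞), the kernel integral of sqrt(3)/(81*t**(7/2)) enters the sum

(2**s*(2*s - 7)*(2*s + 1)*uppergamma(s - 1, 1/2) - 2**s*(2*s - 7)*(2*s + 1)*uppergamma(s - 1, 1) - 2*2**s*(2*s + 1) + sqrt(2)*(2*s - 7))/(6**s*(2*s - 7)*(2*s + 1))
  -1/2 < Re(s) < 7/2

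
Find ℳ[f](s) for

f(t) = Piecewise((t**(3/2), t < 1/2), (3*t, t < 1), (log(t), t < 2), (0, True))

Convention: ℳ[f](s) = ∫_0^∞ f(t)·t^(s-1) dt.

(-2*2**(2*s)*(s + 1)*(2*s + 3) + 6*2**s*s**2*(2*s + 3) + 2*2**s*(s + 1)*(2*s + 3) + 4**s*s*(s + 1)*(2*s + 3)*log(4) + sqrt(2)*s**2*(s + 1) - 3*s**2*(2*s + 3))/(2*2**s*s**2*(s + 1)*(2*s + 3))
  Re(s) > -3/2

integrate the 3 segments split at 1/2, 1, then add the results
for t in [0, 1/2): the term is ∫ t**(3/2)·t^(s-1)
between 1/2 and 1 the integrand is 3*t·t^(s-1)
∫ over [1, 2) of log(t)·t^(s-1) joins the sum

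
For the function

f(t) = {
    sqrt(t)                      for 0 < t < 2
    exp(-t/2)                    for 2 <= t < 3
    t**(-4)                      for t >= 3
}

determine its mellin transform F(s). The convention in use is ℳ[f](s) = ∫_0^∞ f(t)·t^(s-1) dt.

(2**s*(s - 4)*(2*s + 1)*uppergamma(s, 1) - 2**s*(s - 4)*(2*s + 1)*uppergamma(s, 3/2) + 2*2**(s + 1/2)*(s - 4) - 3**s*(2*s + 1)/81)/((s - 4)*(2*s + 1))
  -1/2 < Re(s) < 4

along the cuts 2, 3, ℳ[f](s) splits into 3 integrals
between 0 and 2 the integrand is sqrt(t)·t^(s-1)
[2, 3) adds the kernel integral of exp(-t/2)
the [3, ∞) slice contributes ∫ t**(-4)·t^(s-1) dt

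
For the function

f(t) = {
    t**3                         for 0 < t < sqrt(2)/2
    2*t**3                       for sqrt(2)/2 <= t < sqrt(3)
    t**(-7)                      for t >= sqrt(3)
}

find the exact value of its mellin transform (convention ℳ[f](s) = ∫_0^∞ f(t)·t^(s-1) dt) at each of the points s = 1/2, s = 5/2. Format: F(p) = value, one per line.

F(1/2) = 2**(1/4)*(-1053 + 12650*6**(3/4))/14742
F(5/2) = 2**(1/4)*(-243 + 17540*6**(3/4))/10692

reversing the power substitution: t**(3/2) on [0, 1/2); 2*t**(3/2) on [1/2, 3); t**(-7/2) on [3, ∞)
invert the shared t-power to get t on [0, 1/2); 2*t on [1/2, 3); t**(-4) on [3, ∞)
cuts at sqrt(2)/2, sqrt(3): linearity sums the 3 kernel integrals
on [0, sqrt(2)/2) integrate f = t**3 against the kernel
∫ over [sqrt(2)/2, sqrt(3)) of 2*t**3·t^(s-1) joins the sum
between sqrt(3) and ∞ the integrand is t**(-7)·t^(s-1)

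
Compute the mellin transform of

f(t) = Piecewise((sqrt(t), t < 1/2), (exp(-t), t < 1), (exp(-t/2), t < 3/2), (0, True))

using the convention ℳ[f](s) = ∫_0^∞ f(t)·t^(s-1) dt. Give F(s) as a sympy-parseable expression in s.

(2**s*(2*s + 1)*uppergamma(s, 1/2) - 2**s*(2*s + 1)*uppergamma(s, 1) + 4**s*(2*s + 1)*uppergamma(s, 1/2) - 4**s*(2*s + 1)*uppergamma(s, 3/4) + sqrt(2))/(2**s*(2*s + 1))
  Re(s) > -1/2

integrate the 3 segments split at 1/2, 1, then add the results
piece [0, 1/2): integrate sqrt(t) against the kernel
segment [1/2, 1) carries exp(-t); integrate it
on [1, 3/2): add ∫ exp(-t/2)·t^(s-1) dt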